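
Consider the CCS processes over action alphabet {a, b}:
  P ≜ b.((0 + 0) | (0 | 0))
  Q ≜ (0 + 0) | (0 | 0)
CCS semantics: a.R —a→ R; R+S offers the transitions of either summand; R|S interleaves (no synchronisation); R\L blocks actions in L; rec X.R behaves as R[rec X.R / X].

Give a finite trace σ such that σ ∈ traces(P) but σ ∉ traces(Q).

b

Reachable graph of P (2 states):
  s0 = b.((0 + 0) | (0 | 0)) has moves -b-> s1
  s1 = (0 + 0) | (0 | 0) has moves deadlocked
Reachable graph of Q (1 states):
  t0 = (0 + 0) | (0 | 0) has moves deadlocked
Trace ⟨b⟩ through P, begin at {s0}:
  step 1 (b): {s1}
  P completes σ.
Trace ⟨b⟩ through Q, begin at {t0}:
  step 1 (b): no successor for Q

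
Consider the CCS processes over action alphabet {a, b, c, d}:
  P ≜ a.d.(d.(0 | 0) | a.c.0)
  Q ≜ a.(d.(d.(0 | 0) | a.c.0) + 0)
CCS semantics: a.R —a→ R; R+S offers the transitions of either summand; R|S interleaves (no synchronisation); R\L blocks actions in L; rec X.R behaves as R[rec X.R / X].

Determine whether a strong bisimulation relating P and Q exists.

bisimilar

LTS(P): 8 reachable states
  p0 = a.d.(d.(0 | 0) | a.c.0) :: —a→ p1
  p1 = d.(d.(0 | 0) | a.c.0) :: —d→ p2
  p2 = d.(0 | 0) | a.c.0 :: —a→ p3, —d→ p4
  p3 = d.(0 | 0) | c.0 :: —c→ p5, —d→ p6
  p4 = 0 | 0 | a.c.0 :: —a→ p6
  p5 = d.(0 | 0) | 0 :: —d→ p7
  p6 = 0 | 0 | c.0 :: —c→ p7
  p7 = 0 | 0 | 0 :: deadlocked
LTS(Q): 8 reachable states
  q0 = a.(d.(d.(0 | 0) | a.c.0) + 0) :: —a→ q1
  q1 = d.(d.(0 | 0) | a.c.0) + 0 :: —d→ q2
  q2 = d.(0 | 0) | a.c.0 :: —a→ q3, —d→ q4
  q3 = d.(0 | 0) | c.0 :: —c→ q5, —d→ q6
  q4 = 0 | 0 | a.c.0 :: —a→ q6
  q5 = d.(0 | 0) | 0 :: —d→ q7
  q6 = 0 | 0 | c.0 :: —c→ q7
  q7 = 0 | 0 | 0 :: deadlocked
Bisimilarity quotient blocks:
  B0 = {p0, q0}
  B1 = {p1, q1}
  B2 = {p2, q2}
  B3 = {p4, q4}
  B4 = {p6, q6}
  B5 = {p7, q7}
  B6 = {p3, q3}
  B7 = {p5, q5}
p0 ∈ B0, q0 ∈ B0 → same block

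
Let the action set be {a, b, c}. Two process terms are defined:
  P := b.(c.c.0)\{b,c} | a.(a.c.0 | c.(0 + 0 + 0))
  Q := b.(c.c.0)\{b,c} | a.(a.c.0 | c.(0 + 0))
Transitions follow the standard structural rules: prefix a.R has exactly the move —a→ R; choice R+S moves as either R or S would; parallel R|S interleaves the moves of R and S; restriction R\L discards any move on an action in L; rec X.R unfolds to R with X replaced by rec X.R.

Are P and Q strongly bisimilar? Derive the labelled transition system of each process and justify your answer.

P's transition system — 14 states:
  p0 = b.(c.c.0)\{b,c} | a.(a.c.0 | c.(0 + 0 + 0)) has moves =a=> p1, =b=> p2
  p1 = b.(c.c.0)\{b,c} | (a.c.0 | c.(0 + 0 + 0)) has moves =a=> p3, =b=> p4, =c=> p5
  p2 = (c.c.0)\{b,c} | a.(a.c.0 | c.(0 + 0 + 0)) has moves =a=> p4
  p3 = b.(c.c.0)\{b,c} | (c.0 | c.(0 + 0 + 0)) has moves =b=> p6, =c=> p7, =c=> p8
  p4 = (c.c.0)\{b,c} | (a.c.0 | c.(0 + 0 + 0)) has moves =a=> p6, =c=> p9
  p5 = b.(c.c.0)\{b,c} | (a.c.0 | (0 + 0 + 0)) has moves =a=> p8, =b=> p9
  p6 = (c.c.0)\{b,c} | (c.0 | c.(0 + 0 + 0)) has moves =c=> p10, =c=> p11
  p7 = b.(c.c.0)\{b,c} | (0 | c.(0 + 0 + 0)) has moves =b=> p10, =c=> p12
  p8 = b.(c.c.0)\{b,c} | (c.0 | (0 + 0 + 0)) has moves =b=> p11, =c=> p12
  p9 = (c.c.0)\{b,c} | (a.c.0 | (0 + 0 + 0)) has moves =a=> p11
  p10 = (c.c.0)\{b,c} | (0 | c.(0 + 0 + 0)) has moves =c=> p13
  p11 = (c.c.0)\{b,c} | (c.0 | (0 + 0 + 0)) has moves =c=> p13
  p12 = b.(c.c.0)\{b,c} | (0 | (0 + 0 + 0)) has moves =b=> p13
  p13 = (c.c.0)\{b,c} | (0 | (0 + 0 + 0)) has moves ∅
Q's transition system — 14 states:
  q0 = b.(c.c.0)\{b,c} | a.(a.c.0 | c.(0 + 0)) has moves =a=> q1, =b=> q2
  q1 = b.(c.c.0)\{b,c} | (a.c.0 | c.(0 + 0)) has moves =a=> q3, =b=> q4, =c=> q5
  q2 = (c.c.0)\{b,c} | a.(a.c.0 | c.(0 + 0)) has moves =a=> q4
  q3 = b.(c.c.0)\{b,c} | (c.0 | c.(0 + 0)) has moves =b=> q6, =c=> q7, =c=> q8
  q4 = (c.c.0)\{b,c} | (a.c.0 | c.(0 + 0)) has moves =a=> q6, =c=> q9
  q5 = b.(c.c.0)\{b,c} | (a.c.0 | (0 + 0)) has moves =a=> q8, =b=> q9
  q6 = (c.c.0)\{b,c} | (c.0 | c.(0 + 0)) has moves =c=> q10, =c=> q11
  q7 = b.(c.c.0)\{b,c} | (0 | c.(0 + 0)) has moves =b=> q10, =c=> q12
  q8 = b.(c.c.0)\{b,c} | (c.0 | (0 + 0)) has moves =b=> q11, =c=> q12
  q9 = (c.c.0)\{b,c} | (a.c.0 | (0 + 0)) has moves =a=> q11
  q10 = (c.c.0)\{b,c} | (0 | c.(0 + 0)) has moves =c=> q13
  q11 = (c.c.0)\{b,c} | (c.0 | (0 + 0)) has moves =c=> q13
  q12 = b.(c.c.0)\{b,c} | (0 | (0 + 0)) has moves =b=> q13
  q13 = (c.c.0)\{b,c} | (0 | (0 + 0)) has moves ∅
Partition-refinement fixed point:
  B0 = {p0, q0}
  B1 = {p1, q1}
  B2 = {p4, q4}
  B3 = {p9, q9}
  B4 = {p10, p11, q10, q11}
  B5 = {p13, q13}
  B6 = {p6, q6}
  B7 = {p3, q3}
  B8 = {p7, p8, q7, q8}
  B9 = {p12, q12}
  B10 = {p5, q5}
  B11 = {p2, q2}
p0 ∈ B0, q0 ∈ B0 → same block

P ~ Q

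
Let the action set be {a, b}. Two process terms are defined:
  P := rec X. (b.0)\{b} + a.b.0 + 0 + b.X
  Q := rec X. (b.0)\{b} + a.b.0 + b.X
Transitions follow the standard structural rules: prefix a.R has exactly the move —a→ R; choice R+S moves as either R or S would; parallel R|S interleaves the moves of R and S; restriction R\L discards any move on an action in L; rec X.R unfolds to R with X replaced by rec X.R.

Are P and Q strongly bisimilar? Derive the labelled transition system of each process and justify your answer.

LTS(P): 3 reachable states
  p0 = rec X. (b.0)\{b} + a.b.0 + 0 + b.X has moves --a--▸ p1, --b--▸ p0
  p1 = b.0 has moves --b--▸ p2
  p2 = 0 has moves ·
LTS(Q): 3 reachable states
  q0 = rec X. (b.0)\{b} + a.b.0 + b.X has moves --a--▸ q1, --b--▸ q0
  q1 = b.0 has moves --b--▸ q2
  q2 = 0 has moves ·
Bisimilarity quotient blocks:
  B0 = {p0, q0}
  B1 = {p1, q1}
  B2 = {p2, q2}
p0 ∈ B0, q0 ∈ B0 → same block

YES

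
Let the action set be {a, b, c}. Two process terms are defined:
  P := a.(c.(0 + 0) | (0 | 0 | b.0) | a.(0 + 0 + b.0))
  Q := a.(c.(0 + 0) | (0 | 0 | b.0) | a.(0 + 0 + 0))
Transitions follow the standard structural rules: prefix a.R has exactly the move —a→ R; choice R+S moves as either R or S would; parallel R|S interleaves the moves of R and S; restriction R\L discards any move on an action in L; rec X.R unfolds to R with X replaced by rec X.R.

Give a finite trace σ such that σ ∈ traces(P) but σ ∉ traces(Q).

P's transition system — 13 states:
  m0 = a.(c.(0 + 0) | (0 | 0 | b.0) | a.(0 + 0 + b.0)) ⊢ ··a··> m1
  m1 = c.(0 + 0) | (0 | 0 | b.0) | a.(0 + 0 + b.0) ⊢ ··a··> m2, ··b··> m3, ··c··> m4
  m2 = c.(0 + 0) | (0 | 0 | b.0) | (0 + 0 + b.0) ⊢ ··b··> m5, ··b··> m6, ··c··> m7
  m3 = c.(0 + 0) | (0 | 0 | 0) | a.(0 + 0 + b.0) ⊢ ··a··> m5, ··c··> m8
  m4 = (0 + 0) | (0 | 0 | b.0) | a.(0 + 0 + b.0) ⊢ ··a··> m7, ··b··> m8
  m5 = c.(0 + 0) | (0 | 0 | 0) | (0 + 0 + b.0) ⊢ ··b··> m9, ··c··> m10
  m6 = c.(0 + 0) | (0 | 0 | b.0) | 0 ⊢ ··b··> m9, ··c··> m11
  m7 = (0 + 0) | (0 | 0 | b.0) | (0 + 0 + b.0) ⊢ ··b··> m10, ··b··> m11
  m8 = (0 + 0) | (0 | 0 | 0) | a.(0 + 0 + b.0) ⊢ ··a··> m10
  m9 = c.(0 + 0) | (0 | 0 | 0) | 0 ⊢ ··c··> m12
  m10 = (0 + 0) | (0 | 0 | 0) | (0 + 0 + b.0) ⊢ ··b··> m12
  m11 = (0 + 0) | (0 | 0 | b.0) | 0 ⊢ ··b··> m12
  m12 = (0 + 0) | (0 | 0 | 0) | 0 ⊢ ∅
Q's transition system — 9 states:
  n0 = a.(c.(0 + 0) | (0 | 0 | b.0) | a.(0 + 0 + 0)) ⊢ ··a··> n1
  n1 = c.(0 + 0) | (0 | 0 | b.0) | a.(0 + 0 + 0) ⊢ ··a··> n2, ··b··> n3, ··c··> n4
  n2 = c.(0 + 0) | (0 | 0 | b.0) | (0 + 0 + 0) ⊢ ··b··> n5, ··c··> n6
  n3 = c.(0 + 0) | (0 | 0 | 0) | a.(0 + 0 + 0) ⊢ ··a··> n5, ··c··> n7
  n4 = (0 + 0) | (0 | 0 | b.0) | a.(0 + 0 + 0) ⊢ ··a··> n6, ··b··> n7
  n5 = c.(0 + 0) | (0 | 0 | 0) | (0 + 0 + 0) ⊢ ··c··> n8
  n6 = (0 + 0) | (0 | 0 | b.0) | (0 + 0 + 0) ⊢ ··b··> n8
  n7 = (0 + 0) | (0 | 0 | 0) | a.(0 + 0 + 0) ⊢ ··a··> n8
  n8 = (0 + 0) | (0 | 0 | 0) | (0 + 0 + 0) ⊢ ∅
Run σ = ⟨aabb⟩ on P: start {m0}
  [1] a ⇒ {m1}
  [2] a ⇒ {m2}
  [3] b ⇒ {m5, m6}
  [4] b ⇒ {m9}
  P completes σ.
Run σ = ⟨aabb⟩ on Q: start {n0}
  [1] a ⇒ {n1}
  [2] a ⇒ {n2}
  [3] b ⇒ {n5}
  [4] b ⇒ ∅  — Q cannot continue

aabb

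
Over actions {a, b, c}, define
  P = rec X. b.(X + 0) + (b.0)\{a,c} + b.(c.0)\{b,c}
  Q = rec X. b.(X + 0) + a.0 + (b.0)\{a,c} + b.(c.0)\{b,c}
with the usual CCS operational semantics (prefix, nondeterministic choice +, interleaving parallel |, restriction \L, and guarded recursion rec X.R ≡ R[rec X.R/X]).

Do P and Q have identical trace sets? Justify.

traces(P) ≠ traces(Q) — witness ⟨a⟩

P's transition system — 4 states:
  s0 = rec X. b.(X + 0) + (b.0)\{a,c} + b.(c.0)\{b,c} :: —b→ s1, —b→ s2, —b→ s3
  s1 = (c.0)\{b,c} :: (no moves)
  s2 = (rec X. b.(X + 0) + (b.0)\{a,c} + b.(c.0)\{b,c}) + 0 :: —b→ s1, —b→ s2, —b→ s3
  s3 = 0\{a,c} :: (no moves)
Q's transition system — 5 states:
  t0 = rec X. b.(X + 0) + a.0 + (b.0)\{a,c} + b.(c.0)\{b,c} :: —a→ t1, —b→ t2, —b→ t3, —b→ t4
  t1 = 0 :: (no moves)
  t2 = (c.0)\{b,c} :: (no moves)
  t3 = (rec X. b.(X + 0) + a.0 + (b.0)\{a,c} + b.(c.0)\{b,c}) + 0 :: —a→ t1, —b→ t2, —b→ t3, —b→ t4
  t4 = 0\{a,c} :: (no moves)
Executing a from Q (initial set {t0}):
  after a @ step 1: {t1}
  ✓ Q
Executing a from P (initial set {s0}):
  after a @ step 1: ∅  — P cannot continue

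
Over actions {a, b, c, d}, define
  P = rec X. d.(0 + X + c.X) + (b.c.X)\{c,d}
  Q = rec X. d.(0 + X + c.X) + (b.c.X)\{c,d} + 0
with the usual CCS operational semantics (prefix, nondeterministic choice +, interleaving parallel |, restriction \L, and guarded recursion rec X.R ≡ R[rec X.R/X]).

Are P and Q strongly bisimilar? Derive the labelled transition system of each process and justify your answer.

YES

P's transition system — 3 states:
  m0 = rec X. d.(0 + X + c.X) + (b.c.X)\{c,d} has moves -b-> m1, -d-> m2
  m1 = (c.(rec X. d.(0 + X + c.X) + (b.c.X)\{c,d}))\{c,d} has moves ·
  m2 = 0 + (rec X. d.(0 + X + c.X) + (b.c.X)\{c,d}) + c.(rec X. d.(0 + X + c.X) + (b.c.X)\{c,d}) has moves -b-> m1, -c-> m0, -d-> m2
Q's transition system — 3 states:
  n0 = rec X. d.(0 + X + c.X) + (b.c.X)\{c,d} + 0 has moves -b-> n1, -d-> n2
  n1 = (c.(rec X. d.(0 + X + c.X) + (b.c.X)\{c,d} + 0))\{c,d} has moves ·
  n2 = 0 + (rec X. d.(0 + X + c.X) + (b.c.X)\{c,d} + 0) + c.(rec X. d.(0 + X + c.X) + (b.c.X)\{c,d} + 0) has moves -b-> n1, -c-> n0, -d-> n2
Partition-refinement fixed point:
  B0 = {m0, n0}
  B1 = {m2, n2}
  B2 = {m1, n1}
m0 ∈ B0, n0 ∈ B0 → same block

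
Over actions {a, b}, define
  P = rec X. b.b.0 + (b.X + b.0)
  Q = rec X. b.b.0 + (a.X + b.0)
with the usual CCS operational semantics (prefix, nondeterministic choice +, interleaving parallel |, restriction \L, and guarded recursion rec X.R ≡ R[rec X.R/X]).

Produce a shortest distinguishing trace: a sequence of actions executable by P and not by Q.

bbb

LTS(P): 3 reachable states
  m0 = rec X. b.b.0 + (b.X + b.0) → —b→ m0, —b→ m1, —b→ m2
  m1 = 0 → stopped
  m2 = b.0 → —b→ m1
LTS(Q): 3 reachable states
  n0 = rec X. b.b.0 + (a.X + b.0) → —a→ n0, —b→ n1, —b→ n2
  n1 = 0 → stopped
  n2 = b.0 → —b→ n1
Executing bbb from P (initial set {m0}):
  step 1 (b): {m0, m1, m2}
  step 2 (b): {m0, m1, m2}
  step 3 (b): {m0, m1, m2}
  ✓ P
Executing bbb from Q (initial set {n0}):
  step 1 (b): {n1, n2}
  step 2 (b): {n1}
  step 3 (b): ∅  — Q cannot continue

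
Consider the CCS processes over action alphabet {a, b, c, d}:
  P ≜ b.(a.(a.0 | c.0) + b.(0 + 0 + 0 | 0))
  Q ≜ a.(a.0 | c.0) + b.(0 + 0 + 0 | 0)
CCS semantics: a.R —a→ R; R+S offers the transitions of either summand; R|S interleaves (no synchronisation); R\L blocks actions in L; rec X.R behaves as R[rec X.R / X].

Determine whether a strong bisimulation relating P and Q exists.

Reachable graph of P (7 states):
  s0 = b.(a.(a.0 | c.0) + b.(0 + 0 + 0 | 0)) → =b=> s1
  s1 = a.(a.0 | c.0) + b.(0 + 0 + 0 | 0) → =a=> s2, =b=> s3
  s2 = a.0 | c.0 → =a=> s4, =c=> s5
  s3 = 0 + 0 + 0 | 0 → ·
  s4 = 0 | c.0 → =c=> s6
  s5 = a.0 | 0 → =a=> s6
  s6 = 0 | 0 → ·
Reachable graph of Q (6 states):
  t0 = a.(a.0 | c.0) + b.(0 + 0 + 0 | 0) → =a=> t1, =b=> t2
  t1 = a.0 | c.0 → =a=> t3, =c=> t4
  t2 = 0 + 0 + 0 | 0 → ·
  t3 = 0 | c.0 → =c=> t5
  t4 = a.0 | 0 → =a=> t5
  t5 = 0 | 0 → ·
Bisimilarity quotient blocks:
  B0 = {s0}
  B1 = {s1, t0}
  B2 = {s2, t1}
  B3 = {s5, t4}
  B4 = {s3, s6, t2, t5}
  B5 = {s4, t3}
s0 ∈ B0, t0 ∈ B1 → different blocks

NO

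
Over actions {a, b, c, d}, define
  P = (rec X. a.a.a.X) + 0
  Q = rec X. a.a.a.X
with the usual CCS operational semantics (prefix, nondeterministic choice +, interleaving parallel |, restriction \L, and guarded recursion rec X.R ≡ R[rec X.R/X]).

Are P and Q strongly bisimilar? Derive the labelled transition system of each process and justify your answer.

YES

LTS(P): 4 reachable states
  m0 = (rec X. a.a.a.X) + 0 ⊢ —a→ m1
  m1 = a.a.(rec X. a.a.a.X) ⊢ —a→ m2
  m2 = a.(rec X. a.a.a.X) ⊢ —a→ m3
  m3 = rec X. a.a.a.X ⊢ —a→ m1
LTS(Q): 3 reachable states
  n0 = rec X. a.a.a.X ⊢ —a→ n1
  n1 = a.a.(rec X. a.a.a.X) ⊢ —a→ n2
  n2 = a.(rec X. a.a.a.X) ⊢ —a→ n0
Bisimilarity quotient blocks:
  B0 = {m0, m1, m2, m3, n0, n1, n2}
m0 ∈ B0, n0 ∈ B0 → same block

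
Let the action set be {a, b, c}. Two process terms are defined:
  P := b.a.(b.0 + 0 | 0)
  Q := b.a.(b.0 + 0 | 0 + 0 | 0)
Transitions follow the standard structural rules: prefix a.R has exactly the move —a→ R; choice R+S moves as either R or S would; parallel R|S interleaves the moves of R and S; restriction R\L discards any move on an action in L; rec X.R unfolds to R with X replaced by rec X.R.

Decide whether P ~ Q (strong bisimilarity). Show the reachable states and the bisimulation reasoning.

P ~ Q

P's transition system — 4 states:
  s0 = b.a.(b.0 + 0 | 0) ⊢ --b--▸ s1
  s1 = a.(b.0 + 0 | 0) ⊢ --a--▸ s2
  s2 = b.0 + 0 | 0 ⊢ --b--▸ s3
  s3 = 0 ⊢ deadlocked
Q's transition system — 4 states:
  t0 = b.a.(b.0 + 0 | 0 + 0 | 0) ⊢ --b--▸ t1
  t1 = a.(b.0 + 0 | 0 + 0 | 0) ⊢ --a--▸ t2
  t2 = b.0 + 0 | 0 + 0 | 0 ⊢ --b--▸ t3
  t3 = 0 ⊢ deadlocked
Bisimilarity quotient blocks:
  B0 = {s0, t0}
  B1 = {s1, t1}
  B2 = {s2, t2}
  B3 = {s3, t3}
s0 ∈ B0, t0 ∈ B0 → same block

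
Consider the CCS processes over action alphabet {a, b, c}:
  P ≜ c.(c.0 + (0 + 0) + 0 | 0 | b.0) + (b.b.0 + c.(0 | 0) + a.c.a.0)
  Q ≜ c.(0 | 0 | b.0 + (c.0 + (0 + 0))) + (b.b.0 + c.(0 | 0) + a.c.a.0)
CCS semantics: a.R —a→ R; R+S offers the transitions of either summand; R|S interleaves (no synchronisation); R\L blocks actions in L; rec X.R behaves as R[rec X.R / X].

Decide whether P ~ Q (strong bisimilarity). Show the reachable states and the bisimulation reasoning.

LTS(P): 8 reachable states
  m0 = c.(c.0 + (0 + 0) + 0 | 0 | b.0) + (b.b.0 + c.(0 | 0) + a.c.a.0) :: --a--▸ m1, --b--▸ m2, --c--▸ m3, --c--▸ m4
  m1 = c.a.0 :: --c--▸ m5
  m2 = b.0 :: --b--▸ m6
  m3 = 0 | 0 :: ∅
  m4 = c.0 + (0 + 0) + 0 | 0 | b.0 :: --b--▸ m7, --c--▸ m6
  m5 = a.0 :: --a--▸ m6
  m6 = 0 :: ∅
  m7 = 0 | 0 | 0 :: ∅
LTS(Q): 8 reachable states
  n0 = c.(0 | 0 | b.0 + (c.0 + (0 + 0))) + (b.b.0 + c.(0 | 0) + a.c.a.0) :: --a--▸ n1, --b--▸ n2, --c--▸ n3, --c--▸ n4
  n1 = c.a.0 :: --c--▸ n5
  n2 = b.0 :: --b--▸ n6
  n3 = 0 | 0 :: ∅
  n4 = 0 | 0 | b.0 + (c.0 + (0 + 0)) :: --b--▸ n7, --c--▸ n6
  n5 = a.0 :: --a--▸ n6
  n6 = 0 :: ∅
  n7 = 0 | 0 | 0 :: ∅
Partition-refinement fixed point:
  B0 = {m0, n0}
  B1 = {m1, n1}
  B2 = {m5, n5}
  B3 = {m3, m6, m7, n3, n6, n7}
  B4 = {m2, n2}
  B5 = {m4, n4}
m0 ∈ B0, n0 ∈ B0 → same block

YES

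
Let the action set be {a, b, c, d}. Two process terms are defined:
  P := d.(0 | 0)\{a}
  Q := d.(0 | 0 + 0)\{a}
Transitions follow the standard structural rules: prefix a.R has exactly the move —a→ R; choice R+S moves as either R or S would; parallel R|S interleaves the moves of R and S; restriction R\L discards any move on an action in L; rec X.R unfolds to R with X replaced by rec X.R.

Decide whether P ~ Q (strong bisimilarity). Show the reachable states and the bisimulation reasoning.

P's transition system — 2 states:
  u0 = d.(0 | 0)\{a} ⊢ -d-> u1
  u1 = (0 | 0)\{a} ⊢ stopped
Q's transition system — 2 states:
  v0 = d.(0 | 0 + 0)\{a} ⊢ -d-> v1
  v1 = (0 | 0 + 0)\{a} ⊢ stopped
Coarsest stable partition (strong bisimilarity classes):
  B0 = {u0, v0}
  B1 = {u1, v1}
u0 ∈ B0, v0 ∈ B0 → same block

bisimilar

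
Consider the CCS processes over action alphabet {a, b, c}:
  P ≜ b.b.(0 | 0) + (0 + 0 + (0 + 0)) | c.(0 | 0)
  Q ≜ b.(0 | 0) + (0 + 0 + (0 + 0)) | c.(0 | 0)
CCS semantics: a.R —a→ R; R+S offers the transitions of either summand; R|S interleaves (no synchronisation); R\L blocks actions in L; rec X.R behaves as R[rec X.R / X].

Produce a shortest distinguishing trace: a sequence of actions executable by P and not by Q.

LTS(P): 4 reachable states
  s0 = b.b.(0 | 0) + (0 + 0 + (0 + 0)) | c.(0 | 0) :: --b--▸ s1, --c--▸ s2
  s1 = b.(0 | 0) :: --b--▸ s3
  s2 = (0 + 0 + (0 + 0)) | (0 | 0) :: deadlocked
  s3 = 0 | 0 :: deadlocked
LTS(Q): 3 reachable states
  t0 = b.(0 | 0) + (0 + 0 + (0 + 0)) | c.(0 | 0) :: --b--▸ t1, --c--▸ t2
  t1 = 0 | 0 :: deadlocked
  t2 = (0 + 0 + (0 + 0)) | (0 | 0) :: deadlocked
Trace ⟨bb⟩ through P, begin at {s0}:
  step 1 (b): {s1}
  step 2 (b): {s3}
  P completes σ.
Trace ⟨bb⟩ through Q, begin at {t0}:
  step 1 (b): {t1}
  step 2 (b): no successor for Q

bb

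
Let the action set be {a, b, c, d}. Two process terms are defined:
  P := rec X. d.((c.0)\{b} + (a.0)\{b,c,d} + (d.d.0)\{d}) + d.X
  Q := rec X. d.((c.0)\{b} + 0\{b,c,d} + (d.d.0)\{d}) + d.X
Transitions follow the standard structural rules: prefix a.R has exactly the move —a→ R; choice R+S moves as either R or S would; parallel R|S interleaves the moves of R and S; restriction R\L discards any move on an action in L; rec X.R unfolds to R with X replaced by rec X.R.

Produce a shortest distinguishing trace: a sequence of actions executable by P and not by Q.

Reachable graph of P (4 states):
  m0 = rec X. d.((c.0)\{b} + (a.0)\{b,c,d} + (d.d.0)\{d}) + d.X has moves --d--▸ m0, --d--▸ m1
  m1 = (c.0)\{b} + (a.0)\{b,c,d} + (d.d.0)\{d} has moves --a--▸ m2, --c--▸ m3
  m2 = 0\{b,c,d} has moves deadlocked
  m3 = 0\{b} has moves deadlocked
Reachable graph of Q (3 states):
  n0 = rec X. d.((c.0)\{b} + 0\{b,c,d} + (d.d.0)\{d}) + d.X has moves --d--▸ n0, --d--▸ n1
  n1 = (c.0)\{b} + 0\{b,c,d} + (d.d.0)\{d} has moves --c--▸ n2
  n2 = 0\{b} has moves deadlocked
Run σ = ⟨da⟩ on P: start {m0}
  [1] d ⇒ {m0, m1}
  [2] a ⇒ {m2}
  P completes σ.
Run σ = ⟨da⟩ on Q: start {n0}
  [1] d ⇒ {n0, n1}
  [2] a ⇒ ∅ (Q stuck)

da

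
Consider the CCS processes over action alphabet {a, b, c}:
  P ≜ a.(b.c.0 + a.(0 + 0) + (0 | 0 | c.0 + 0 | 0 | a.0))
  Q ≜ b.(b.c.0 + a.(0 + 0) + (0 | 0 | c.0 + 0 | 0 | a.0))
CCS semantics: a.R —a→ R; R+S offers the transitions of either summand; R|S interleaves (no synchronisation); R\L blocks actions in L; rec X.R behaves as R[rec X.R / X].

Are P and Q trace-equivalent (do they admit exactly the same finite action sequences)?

trace-distinct — witness ⟨a⟩

P's transition system — 6 states:
  m0 = a.(b.c.0 + a.(0 + 0) + (0 | 0 | c.0 + 0 | 0 | a.0)) | ··a··> m1
  m1 = b.c.0 + a.(0 + 0) + (0 | 0 | c.0 + 0 | 0 | a.0) | ··a··> m2, ··a··> m3, ··b··> m4, ··c··> m3
  m2 = 0 + 0 | (no moves)
  m3 = 0 | 0 | 0 | (no moves)
  m4 = c.0 | ··c··> m5
  m5 = 0 | (no moves)
Q's transition system — 6 states:
  n0 = b.(b.c.0 + a.(0 + 0) + (0 | 0 | c.0 + 0 | 0 | a.0)) | ··b··> n1
  n1 = b.c.0 + a.(0 + 0) + (0 | 0 | c.0 + 0 | 0 | a.0) | ··a··> n2, ··a··> n3, ··b··> n4, ··c··> n3
  n2 = 0 + 0 | (no moves)
  n3 = 0 | 0 | 0 | (no moves)
  n4 = c.0 | ··c··> n5
  n5 = 0 | (no moves)
Executing a from P (initial set {m0}):
  step 1 (a): {m1}
  — P admits the full trace.
Executing a from Q (initial set {n0}):
  step 1 (a): no successor for Q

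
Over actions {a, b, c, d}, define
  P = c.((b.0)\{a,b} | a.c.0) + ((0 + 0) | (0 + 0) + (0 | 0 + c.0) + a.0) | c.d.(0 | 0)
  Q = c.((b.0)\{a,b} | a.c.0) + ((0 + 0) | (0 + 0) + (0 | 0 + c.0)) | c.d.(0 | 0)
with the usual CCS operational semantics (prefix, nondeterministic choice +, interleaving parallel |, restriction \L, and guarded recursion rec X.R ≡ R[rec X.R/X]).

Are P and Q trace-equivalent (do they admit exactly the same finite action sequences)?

Reachable graph of P (9 states):
  u0 = c.((b.0)\{a,b} | a.c.0) + ((0 + 0) | (0 + 0) + (0 | 0 + c.0) + a.0) | c.d.(0 | 0) has moves -a-> u1, -c-> u1, -c-> u2, -c-> u3
  u1 = 0 | c.d.(0 | 0) has moves -c-> u4
  u2 = ((0 + 0) | (0 + 0) + (0 | 0 + c.0) + a.0) | d.(0 | 0) has moves -a-> u4, -c-> u4, -d-> u5
  u3 = (b.0)\{a,b} | a.c.0 has moves -a-> u6
  u4 = 0 | d.(0 | 0) has moves -d-> u7
  u5 = ((0 + 0) | (0 + 0) + (0 | 0 + c.0) + a.0) | (0 | 0) has moves -a-> u7, -c-> u7
  u6 = (b.0)\{a,b} | c.0 has moves -c-> u8
  u7 = 0 | (0 | 0) has moves deadlocked
  u8 = (b.0)\{a,b} | 0 has moves deadlocked
Reachable graph of Q (9 states):
  v0 = c.((b.0)\{a,b} | a.c.0) + ((0 + 0) | (0 + 0) + (0 | 0 + c.0)) | c.d.(0 | 0) has moves -c-> v1, -c-> v2, -c-> v3
  v1 = ((0 + 0) | (0 + 0) + (0 | 0 + c.0)) | d.(0 | 0) has moves -c-> v4, -d-> v5
  v2 = (b.0)\{a,b} | a.c.0 has moves -a-> v6
  v3 = 0 | c.d.(0 | 0) has moves -c-> v4
  v4 = 0 | d.(0 | 0) has moves -d-> v7
  v5 = ((0 + 0) | (0 + 0) + (0 | 0 + c.0)) | (0 | 0) has moves -c-> v7
  v6 = (b.0)\{a,b} | c.0 has moves -c-> v8
  v7 = 0 | (0 | 0) has moves deadlocked
  v8 = (b.0)\{a,b} | 0 has moves deadlocked
Run σ = ⟨a⟩ on P: start {u0}
  [1] a ⇒ {u1}
  ✓ P
Run σ = ⟨a⟩ on Q: start {v0}
  [1] a ⇒ no successor for Q

traces(P) ≠ traces(Q) — witness ⟨a⟩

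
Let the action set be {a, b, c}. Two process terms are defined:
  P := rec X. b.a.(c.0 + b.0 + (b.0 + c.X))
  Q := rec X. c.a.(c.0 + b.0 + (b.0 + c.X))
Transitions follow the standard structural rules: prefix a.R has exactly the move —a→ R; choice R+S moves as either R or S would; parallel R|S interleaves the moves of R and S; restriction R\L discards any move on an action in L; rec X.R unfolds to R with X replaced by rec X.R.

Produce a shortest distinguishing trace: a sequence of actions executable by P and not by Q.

Reachable graph of P (4 states):
  s0 = rec X. b.a.(c.0 + b.0 + (b.0 + c.X)) ⊢ ··b··> s1
  s1 = a.(c.0 + b.0 + (b.0 + c.(rec X. b.a.(c.0 + b.0 + (b.0 + c.X))))) ⊢ ··a··> s2
  s2 = c.0 + b.0 + (b.0 + c.(rec X. b.a.(c.0 + b.0 + (b.0 + c.X)))) ⊢ ··b··> s3, ··c··> s0, ··c··> s3
  s3 = 0 ⊢ ·
Reachable graph of Q (4 states):
  t0 = rec X. c.a.(c.0 + b.0 + (b.0 + c.X)) ⊢ ··c··> t1
  t1 = a.(c.0 + b.0 + (b.0 + c.(rec X. c.a.(c.0 + b.0 + (b.0 + c.X))))) ⊢ ··a··> t2
  t2 = c.0 + b.0 + (b.0 + c.(rec X. c.a.(c.0 + b.0 + (b.0 + c.X)))) ⊢ ··b··> t3, ··c··> t0, ··c··> t3
  t3 = 0 ⊢ ·
Executing b from P (initial set {s0}):
  [1] b ⇒ {s1}
  ✓ P
Executing b from Q (initial set {t0}):
  [1] b ⇒ ∅  — Q cannot continue

b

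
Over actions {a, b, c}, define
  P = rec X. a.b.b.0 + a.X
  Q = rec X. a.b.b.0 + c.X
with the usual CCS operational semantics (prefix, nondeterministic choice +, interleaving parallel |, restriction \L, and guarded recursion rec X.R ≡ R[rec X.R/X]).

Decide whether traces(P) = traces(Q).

trace-distinct — witness ⟨aa⟩

P's transition system — 4 states:
  m0 = rec X. a.b.b.0 + a.X ⊢ ··a··> m0, ··a··> m1
  m1 = b.b.0 ⊢ ··b··> m2
  m2 = b.0 ⊢ ··b··> m3
  m3 = 0 ⊢ deadlocked
Q's transition system — 4 states:
  n0 = rec X. a.b.b.0 + c.X ⊢ ··a··> n1, ··c··> n0
  n1 = b.b.0 ⊢ ··b··> n2
  n2 = b.0 ⊢ ··b··> n3
  n3 = 0 ⊢ deadlocked
Run σ = ⟨aa⟩ on P: start {m0}
  step 1 (a): {m0, m1}
  step 2 (a): {m0, m1}
  ✓ P
Run σ = ⟨aa⟩ on Q: start {n0}
  step 1 (a): {n1}
  step 2 (a): ∅ (Q stuck)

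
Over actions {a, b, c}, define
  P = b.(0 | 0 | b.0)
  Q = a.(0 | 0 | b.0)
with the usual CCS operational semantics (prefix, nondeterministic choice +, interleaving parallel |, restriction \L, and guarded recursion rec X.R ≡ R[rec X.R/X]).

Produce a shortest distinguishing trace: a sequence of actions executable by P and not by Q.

b

P's transition system — 3 states:
  p0 = b.(0 | 0 | b.0) ⊢ =b=> p1
  p1 = 0 | 0 | b.0 ⊢ =b=> p2
  p2 = 0 | 0 | 0 ⊢ deadlocked
Q's transition system — 3 states:
  q0 = a.(0 | 0 | b.0) ⊢ =a=> q1
  q1 = 0 | 0 | b.0 ⊢ =b=> q2
  q2 = 0 | 0 | 0 ⊢ deadlocked
Trace ⟨b⟩ through P, begin at {p0}:
  step 1 (b): {p1}
  — P admits the full trace.
Trace ⟨b⟩ through Q, begin at {q0}:
  step 1 (b): ∅ (Q stuck)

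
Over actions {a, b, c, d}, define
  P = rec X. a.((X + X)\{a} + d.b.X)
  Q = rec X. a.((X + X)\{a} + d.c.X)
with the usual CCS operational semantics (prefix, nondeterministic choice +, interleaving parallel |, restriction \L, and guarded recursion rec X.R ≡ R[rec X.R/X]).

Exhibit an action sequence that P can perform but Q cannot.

LTS(P): 3 reachable states
  u0 = rec X. a.((X + X)\{a} + d.b.X) has moves —a→ u1
  u1 = ((rec X. a.((X + X)\{a} + d.b.X)) + (rec X. a.((X + X)\{a} + d.b.X)))\{a} + d.b.(rec X. a.((X + X)\{a} + d.b.X)) has moves —d→ u2
  u2 = b.(rec X. a.((X + X)\{a} + d.b.X)) has moves —b→ u0
LTS(Q): 3 reachable states
  v0 = rec X. a.((X + X)\{a} + d.c.X) has moves —a→ v1
  v1 = ((rec X. a.((X + X)\{a} + d.c.X)) + (rec X. a.((X + X)\{a} + d.c.X)))\{a} + d.c.(rec X. a.((X + X)\{a} + d.c.X)) has moves —d→ v2
  v2 = c.(rec X. a.((X + X)\{a} + d.c.X)) has moves —c→ v0
Trace ⟨adb⟩ through P, begin at {u0}:
  [1] a ⇒ {u1}
  [2] d ⇒ {u2}
  [3] b ⇒ {u0}
  ✓ P
Trace ⟨adb⟩ through Q, begin at {v0}:
  [1] a ⇒ {v1}
  [2] d ⇒ {v2}
  [3] b ⇒ ∅  — Q cannot continue

adb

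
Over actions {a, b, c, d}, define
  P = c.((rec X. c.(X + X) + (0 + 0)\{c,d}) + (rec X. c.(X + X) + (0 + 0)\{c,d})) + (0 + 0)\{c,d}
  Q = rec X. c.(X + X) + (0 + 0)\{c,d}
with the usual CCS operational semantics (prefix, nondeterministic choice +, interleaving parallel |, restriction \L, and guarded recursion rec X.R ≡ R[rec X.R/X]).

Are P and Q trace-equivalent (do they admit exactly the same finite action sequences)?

P's transition system — 2 states:
  p0 = c.((rec X. c.(X + X) + (0 + 0)\{c,d}) + (rec X. c.(X + X) + (0 + 0)\{c,d})) + (0 + 0)\{c,d} | —c→ p1
  p1 = (rec X. c.(X + X) + (0 + 0)\{c,d}) + (rec X. c.(X + X) + (0 + 0)\{c,d}) | —c→ p1
Q's transition system — 2 states:
  q0 = rec X. c.(X + X) + (0 + 0)\{c,d} | —c→ q1
  q1 = (rec X. c.(X + X) + (0 + 0)\{c,d}) + (rec X. c.(X + X) + (0 + 0)\{c,d}) | —c→ q1
Coarsest stable partition (strong bisimilarity classes):
  B0 = {p0, p1, q0, q1}
p0 ∈ B0, q0 ∈ B0 → same block
Bisimilar ⇒ trace-equivalent.

YES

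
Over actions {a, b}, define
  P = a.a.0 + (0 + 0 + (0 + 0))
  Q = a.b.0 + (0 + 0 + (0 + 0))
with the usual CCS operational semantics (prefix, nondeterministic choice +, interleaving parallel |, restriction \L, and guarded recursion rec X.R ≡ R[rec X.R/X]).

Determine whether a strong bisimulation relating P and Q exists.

Reachable graph of P (3 states):
  m0 = a.a.0 + (0 + 0 + (0 + 0)) :: =a=> m1
  m1 = a.0 :: =a=> m2
  m2 = 0 :: (no moves)
Reachable graph of Q (3 states):
  n0 = a.b.0 + (0 + 0 + (0 + 0)) :: =a=> n1
  n1 = b.0 :: =b=> n2
  n2 = 0 :: (no moves)
Coarsest stable partition (strong bisimilarity classes):
  B0 = {m0}
  B1 = {m1}
  B2 = {m2, n2}
  B3 = {n0}
  B4 = {n1}
m0 ∈ B0, n0 ∈ B3 → different blocks

not bisimilar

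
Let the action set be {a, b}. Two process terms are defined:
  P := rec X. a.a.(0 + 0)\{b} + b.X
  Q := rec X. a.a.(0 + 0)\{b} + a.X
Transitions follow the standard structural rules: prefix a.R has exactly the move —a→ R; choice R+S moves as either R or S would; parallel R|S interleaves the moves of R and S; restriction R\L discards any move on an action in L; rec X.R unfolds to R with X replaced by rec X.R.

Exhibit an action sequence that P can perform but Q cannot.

LTS(P): 3 reachable states
  s0 = rec X. a.a.(0 + 0)\{b} + b.X | ··a··> s1, ··b··> s0
  s1 = a.(0 + 0)\{b} | ··a··> s2
  s2 = (0 + 0)\{b} | (no moves)
LTS(Q): 3 reachable states
  t0 = rec X. a.a.(0 + 0)\{b} + a.X | ··a··> t0, ··a··> t1
  t1 = a.(0 + 0)\{b} | ··a··> t2
  t2 = (0 + 0)\{b} | (no moves)
Executing b from P (initial set {s0}):
  step 1 (b): {s0}
  ✓ P
Executing b from Q (initial set {t0}):
  step 1 (b): no successor for Q

b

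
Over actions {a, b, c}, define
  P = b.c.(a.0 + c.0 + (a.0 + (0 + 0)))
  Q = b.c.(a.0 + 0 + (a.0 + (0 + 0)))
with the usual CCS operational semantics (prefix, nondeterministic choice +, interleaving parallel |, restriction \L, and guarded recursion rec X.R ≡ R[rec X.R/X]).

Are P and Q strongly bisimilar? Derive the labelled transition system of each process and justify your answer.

not bisimilar

LTS(P): 4 reachable states
  m0 = b.c.(a.0 + c.0 + (a.0 + (0 + 0))) :: =b=> m1
  m1 = c.(a.0 + c.0 + (a.0 + (0 + 0))) :: =c=> m2
  m2 = a.0 + c.0 + (a.0 + (0 + 0)) :: =a=> m3, =c=> m3
  m3 = 0 :: deadlocked
LTS(Q): 4 reachable states
  n0 = b.c.(a.0 + 0 + (a.0 + (0 + 0))) :: =b=> n1
  n1 = c.(a.0 + 0 + (a.0 + (0 + 0))) :: =c=> n2
  n2 = a.0 + 0 + (a.0 + (0 + 0)) :: =a=> n3
  n3 = 0 :: deadlocked
Bisimilarity quotient blocks:
  B0 = {m0}
  B1 = {m1}
  B2 = {m2}
  B3 = {m3, n3}
  B4 = {n0}
  B5 = {n1}
  B6 = {n2}
m0 ∈ B0, n0 ∈ B4 → different blocks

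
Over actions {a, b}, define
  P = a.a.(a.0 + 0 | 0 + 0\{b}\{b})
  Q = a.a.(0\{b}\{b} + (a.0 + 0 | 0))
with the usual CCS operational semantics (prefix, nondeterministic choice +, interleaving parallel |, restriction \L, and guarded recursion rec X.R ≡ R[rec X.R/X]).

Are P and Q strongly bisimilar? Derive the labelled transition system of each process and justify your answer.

P ~ Q

Reachable graph of P (4 states):
  u0 = a.a.(a.0 + 0 | 0 + 0\{b}\{b}) | -a-> u1
  u1 = a.(a.0 + 0 | 0 + 0\{b}\{b}) | -a-> u2
  u2 = a.0 + 0 | 0 + 0\{b}\{b} | -a-> u3
  u3 = 0 | (no moves)
Reachable graph of Q (4 states):
  v0 = a.a.(0\{b}\{b} + (a.0 + 0 | 0)) | -a-> v1
  v1 = a.(0\{b}\{b} + (a.0 + 0 | 0)) | -a-> v2
  v2 = 0\{b}\{b} + (a.0 + 0 | 0) | -a-> v3
  v3 = 0 | (no moves)
Bisimilarity quotient blocks:
  B0 = {u0, v0}
  B1 = {u1, v1}
  B2 = {u2, v2}
  B3 = {u3, v3}
u0 ∈ B0, v0 ∈ B0 → same block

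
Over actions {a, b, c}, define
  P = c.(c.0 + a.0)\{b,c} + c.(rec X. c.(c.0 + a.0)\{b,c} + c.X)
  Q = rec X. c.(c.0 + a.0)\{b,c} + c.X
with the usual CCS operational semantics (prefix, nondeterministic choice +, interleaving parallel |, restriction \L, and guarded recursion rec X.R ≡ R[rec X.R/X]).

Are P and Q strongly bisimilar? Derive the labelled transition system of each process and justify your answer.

YES

Reachable graph of P (4 states):
  p0 = c.(c.0 + a.0)\{b,c} + c.(rec X. c.(c.0 + a.0)\{b,c} + c.X) | =c=> p1, =c=> p2
  p1 = (c.0 + a.0)\{b,c} | =a=> p3
  p2 = rec X. c.(c.0 + a.0)\{b,c} + c.X | =c=> p1, =c=> p2
  p3 = 0\{b,c} | ·
Reachable graph of Q (3 states):
  q0 = rec X. c.(c.0 + a.0)\{b,c} + c.X | =c=> q0, =c=> q1
  q1 = (c.0 + a.0)\{b,c} | =a=> q2
  q2 = 0\{b,c} | ·
Partition-refinement fixed point:
  B0 = {p0, p2, q0}
  B1 = {p1, q1}
  B2 = {p3, q2}
p0 ∈ B0, q0 ∈ B0 → same block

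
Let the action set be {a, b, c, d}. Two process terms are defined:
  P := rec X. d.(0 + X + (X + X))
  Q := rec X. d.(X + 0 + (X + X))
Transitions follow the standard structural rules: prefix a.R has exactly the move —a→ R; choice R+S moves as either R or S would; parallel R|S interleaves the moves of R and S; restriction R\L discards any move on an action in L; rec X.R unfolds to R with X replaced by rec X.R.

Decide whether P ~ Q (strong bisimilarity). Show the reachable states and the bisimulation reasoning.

Reachable graph of P (2 states):
  m0 = rec X. d.(0 + X + (X + X)) ⊢ ··d··> m1
  m1 = 0 + (rec X. d.(0 + X + (X + X))) + ((rec X. d.(0 + X + (X + X))) + (rec X. d.(0 + X + (X + X)))) ⊢ ··d··> m1
Reachable graph of Q (2 states):
  n0 = rec X. d.(X + 0 + (X + X)) ⊢ ··d··> n1
  n1 = (rec X. d.(X + 0 + (X + X))) + 0 + ((rec X. d.(X + 0 + (X + X))) + (rec X. d.(X + 0 + (X + X)))) ⊢ ··d··> n1
Bisimilarity quotient blocks:
  B0 = {m0, m1, n0, n1}
m0 ∈ B0, n0 ∈ B0 → same block

YES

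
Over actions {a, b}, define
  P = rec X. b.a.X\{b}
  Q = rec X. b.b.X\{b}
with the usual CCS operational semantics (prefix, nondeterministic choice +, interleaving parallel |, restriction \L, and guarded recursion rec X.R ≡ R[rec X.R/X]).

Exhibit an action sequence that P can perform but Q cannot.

ba

Reachable graph of P (3 states):
  s0 = rec X. b.a.X\{b} has moves ··b··> s1
  s1 = a.(rec X. b.a.X\{b})\{b} has moves ··a··> s2
  s2 = (rec X. b.a.X\{b})\{b} has moves ∅
Reachable graph of Q (3 states):
  t0 = rec X. b.b.X\{b} has moves ··b··> t1
  t1 = b.(rec X. b.b.X\{b})\{b} has moves ··b··> t2
  t2 = (rec X. b.b.X\{b})\{b} has moves ∅
Trace ⟨ba⟩ through P, begin at {s0}:
  step 1 (b): {s1}
  step 2 (a): {s2}
  — P admits the full trace.
Trace ⟨ba⟩ through Q, begin at {t0}:
  step 1 (b): {t1}
  step 2 (a): ∅ (Q stuck)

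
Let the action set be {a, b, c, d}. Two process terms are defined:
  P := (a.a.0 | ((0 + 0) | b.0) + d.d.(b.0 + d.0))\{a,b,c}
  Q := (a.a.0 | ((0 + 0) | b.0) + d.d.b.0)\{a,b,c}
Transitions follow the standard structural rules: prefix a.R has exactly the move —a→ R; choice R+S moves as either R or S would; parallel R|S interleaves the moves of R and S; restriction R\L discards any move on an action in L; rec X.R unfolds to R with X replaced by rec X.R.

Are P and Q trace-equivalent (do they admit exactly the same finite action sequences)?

NO — witness ⟨ddd⟩

P's transition system — 4 states:
  p0 = (a.a.0 | ((0 + 0) | b.0) + d.d.(b.0 + d.0))\{a,b,c} ⊢ —d→ p1
  p1 = (d.(b.0 + d.0))\{a,b,c} ⊢ —d→ p2
  p2 = (b.0 + d.0)\{a,b,c} ⊢ —d→ p3
  p3 = 0\{a,b,c} ⊢ ·
Q's transition system — 3 states:
  q0 = (a.a.0 | ((0 + 0) | b.0) + d.d.b.0)\{a,b,c} ⊢ —d→ q1
  q1 = (d.b.0)\{a,b,c} ⊢ —d→ q2
  q2 = (b.0)\{a,b,c} ⊢ ·
Executing ddd from P (initial set {p0}):
  step 1 (d): {p1}
  step 2 (d): {p2}
  step 3 (d): {p3}
  ✓ P
Executing ddd from Q (initial set {q0}):
  step 1 (d): {q1}
  step 2 (d): {q2}
  step 3 (d): no successor for Q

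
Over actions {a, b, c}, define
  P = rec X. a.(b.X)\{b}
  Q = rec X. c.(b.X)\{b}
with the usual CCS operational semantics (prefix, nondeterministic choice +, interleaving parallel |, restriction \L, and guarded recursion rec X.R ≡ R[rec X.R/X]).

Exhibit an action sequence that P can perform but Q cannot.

a

Reachable graph of P (2 states):
  m0 = rec X. a.(b.X)\{b} ⊢ -a-> m1
  m1 = (b.(rec X. a.(b.X)\{b}))\{b} ⊢ stopped
Reachable graph of Q (2 states):
  n0 = rec X. c.(b.X)\{b} ⊢ -c-> n1
  n1 = (b.(rec X. c.(b.X)\{b}))\{b} ⊢ stopped
Trace ⟨a⟩ through P, begin at {m0}:
  [1] a ⇒ {m1}
  P completes σ.
Trace ⟨a⟩ through Q, begin at {n0}:
  [1] a ⇒ ∅ (Q stuck)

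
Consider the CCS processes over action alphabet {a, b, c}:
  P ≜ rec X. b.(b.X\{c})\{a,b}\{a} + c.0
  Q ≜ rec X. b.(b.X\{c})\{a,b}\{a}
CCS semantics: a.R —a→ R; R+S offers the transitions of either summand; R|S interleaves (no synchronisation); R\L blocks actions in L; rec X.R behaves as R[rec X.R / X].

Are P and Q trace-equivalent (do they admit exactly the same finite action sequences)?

traces(P) ≠ traces(Q) — witness ⟨c⟩

P's transition system — 3 states:
  p0 = rec X. b.(b.X\{c})\{a,b}\{a} + c.0 ⊢ ··b··> p1, ··c··> p2
  p1 = (b.(rec X. b.(b.X\{c})\{a,b}\{a} + c.0)\{c})\{a,b}\{a} ⊢ deadlocked
  p2 = 0 ⊢ deadlocked
Q's transition system — 2 states:
  q0 = rec X. b.(b.X\{c})\{a,b}\{a} ⊢ ··b··> q1
  q1 = (b.(rec X. b.(b.X\{c})\{a,b}\{a})\{c})\{a,b}\{a} ⊢ deadlocked
Run σ = ⟨c⟩ on P: start {p0}
  [1] c ⇒ {p2}
  ✓ P
Run σ = ⟨c⟩ on Q: start {q0}
  [1] c ⇒ ∅ (Q stuck)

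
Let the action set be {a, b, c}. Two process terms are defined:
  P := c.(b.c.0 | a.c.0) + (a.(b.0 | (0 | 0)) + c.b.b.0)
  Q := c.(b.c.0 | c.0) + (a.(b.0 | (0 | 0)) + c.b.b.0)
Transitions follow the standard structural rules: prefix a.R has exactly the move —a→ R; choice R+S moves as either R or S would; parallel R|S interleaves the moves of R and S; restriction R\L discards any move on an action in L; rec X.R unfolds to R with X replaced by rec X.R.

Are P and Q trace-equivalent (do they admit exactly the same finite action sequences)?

traces(P) ≠ traces(Q) — witness ⟨ca⟩

LTS(P): 15 reachable states
  u0 = c.(b.c.0 | a.c.0) + (a.(b.0 | (0 | 0)) + c.b.b.0) → -a-> u1, -c-> u2, -c-> u3
  u1 = b.0 | (0 | 0) → -b-> u4
  u2 = b.b.0 → -b-> u5
  u3 = b.c.0 | a.c.0 → -a-> u6, -b-> u7
  u4 = 0 | (0 | 0) → ·
  u5 = b.0 → -b-> u8
  u6 = b.c.0 | c.0 → -b-> u9, -c-> u10
  u7 = c.0 | a.c.0 → -a-> u9, -c-> u11
  u8 = 0 → ·
  u9 = c.0 | c.0 → -c-> u12, -c-> u13
  u10 = b.c.0 | 0 → -b-> u13
  u11 = 0 | a.c.0 → -a-> u12
  u12 = 0 | c.0 → -c-> u14
  u13 = c.0 | 0 → -c-> u14
  u14 = 0 | 0 → ·
LTS(Q): 12 reachable states
  v0 = c.(b.c.0 | c.0) + (a.(b.0 | (0 | 0)) + c.b.b.0) → -a-> v1, -c-> v2, -c-> v3
  v1 = b.0 | (0 | 0) → -b-> v4
  v2 = b.b.0 → -b-> v5
  v3 = b.c.0 | c.0 → -b-> v6, -c-> v7
  v4 = 0 | (0 | 0) → ·
  v5 = b.0 → -b-> v8
  v6 = c.0 | c.0 → -c-> v10, -c-> v9
  v7 = b.c.0 | 0 → -b-> v10
  v8 = 0 → ·
  v9 = 0 | c.0 → -c-> v11
  v10 = c.0 | 0 → -c-> v11
  v11 = 0 | 0 → ·
Executing ca from P (initial set {u0}):
  [1] c ⇒ {u2, u3}
  [2] a ⇒ {u6}
  P completes σ.
Executing ca from Q (initial set {v0}):
  [1] c ⇒ {v2, v3}
  [2] a ⇒ ∅ (Q stuck)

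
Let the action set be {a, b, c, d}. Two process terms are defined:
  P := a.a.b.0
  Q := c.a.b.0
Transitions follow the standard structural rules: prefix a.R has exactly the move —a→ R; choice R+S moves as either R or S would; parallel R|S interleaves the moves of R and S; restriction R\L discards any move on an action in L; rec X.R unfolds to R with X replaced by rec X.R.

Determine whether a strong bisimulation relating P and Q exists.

NO

P's transition system — 4 states:
  m0 = a.a.b.0 ⊢ —a→ m1
  m1 = a.b.0 ⊢ —a→ m2
  m2 = b.0 ⊢ —b→ m3
  m3 = 0 ⊢ stopped
Q's transition system — 4 states:
  n0 = c.a.b.0 ⊢ —c→ n1
  n1 = a.b.0 ⊢ —a→ n2
  n2 = b.0 ⊢ —b→ n3
  n3 = 0 ⊢ stopped
Bisimilarity quotient blocks:
  B0 = {m0}
  B1 = {m1, n1}
  B2 = {m2, n2}
  B3 = {m3, n3}
  B4 = {n0}
m0 ∈ B0, n0 ∈ B4 → different blocks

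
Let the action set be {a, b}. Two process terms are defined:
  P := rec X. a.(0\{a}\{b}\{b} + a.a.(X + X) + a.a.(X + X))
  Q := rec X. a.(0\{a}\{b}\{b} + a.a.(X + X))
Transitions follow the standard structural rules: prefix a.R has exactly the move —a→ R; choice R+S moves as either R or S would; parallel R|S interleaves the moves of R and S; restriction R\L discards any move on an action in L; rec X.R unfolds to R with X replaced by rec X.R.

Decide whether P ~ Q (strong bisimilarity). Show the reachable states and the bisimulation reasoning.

Reachable graph of P (4 states):
  s0 = rec X. a.(0\{a}\{b}\{b} + a.a.(X + X) + a.a.(X + X)) :: ··a··> s1
  s1 = 0\{a}\{b}\{b} + a.a.((rec X. a.(0\{a}\{b}\{b} + a.a.(X + X) + a.a.(X + X))) + (rec X. a.(0\{a}\{b}\{b} + a.a.(X + X) + a.a.(X + X)))) + a.a.((rec X. a.(0\{a}\{b}\{b} + a.a.(X + X) + a.a.(X + X))) + (rec X. a.(0\{a}\{b}\{b} + a.a.(X + X) + a.a.(X + X)))) :: ··a··> s2
  s2 = a.((rec X. a.(0\{a}\{b}\{b} + a.a.(X + X) + a.a.(X + X))) + (rec X. a.(0\{a}\{b}\{b} + a.a.(X + X) + a.a.(X + X)))) :: ··a··> s3
  s3 = (rec X. a.(0\{a}\{b}\{b} + a.a.(X + X) + a.a.(X + X))) + (rec X. a.(0\{a}\{b}\{b} + a.a.(X + X) + a.a.(X + X))) :: ··a··> s1
Reachable graph of Q (4 states):
  t0 = rec X. a.(0\{a}\{b}\{b} + a.a.(X + X)) :: ··a··> t1
  t1 = 0\{a}\{b}\{b} + a.a.((rec X. a.(0\{a}\{b}\{b} + a.a.(X + X))) + (rec X. a.(0\{a}\{b}\{b} + a.a.(X + X)))) :: ··a··> t2
  t2 = a.((rec X. a.(0\{a}\{b}\{b} + a.a.(X + X))) + (rec X. a.(0\{a}\{b}\{b} + a.a.(X + X)))) :: ··a··> t3
  t3 = (rec X. a.(0\{a}\{b}\{b} + a.a.(X + X))) + (rec X. a.(0\{a}\{b}\{b} + a.a.(X + X))) :: ··a··> t1
Bisimilarity quotient blocks:
  B0 = {s0, s1, s2, s3, t0, t1, t2, t3}
s0 ∈ B0, t0 ∈ B0 → same block

bisimilar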